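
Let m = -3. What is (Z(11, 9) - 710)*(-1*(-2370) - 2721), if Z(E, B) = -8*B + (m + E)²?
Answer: 252018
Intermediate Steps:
Z(E, B) = (-3 + E)² - 8*B (Z(E, B) = -8*B + (-3 + E)² = (-3 + E)² - 8*B)
(Z(11, 9) - 710)*(-1*(-2370) - 2721) = (((-3 + 11)² - 8*9) - 710)*(-1*(-2370) - 2721) = ((8² - 72) - 710)*(2370 - 2721) = ((64 - 72) - 710)*(-351) = (-8 - 710)*(-351) = -718*(-351) = 252018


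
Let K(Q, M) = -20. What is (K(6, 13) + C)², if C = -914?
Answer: 872356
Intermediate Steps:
(K(6, 13) + C)² = (-20 - 914)² = (-934)² = 872356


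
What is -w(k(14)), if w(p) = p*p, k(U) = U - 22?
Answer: -64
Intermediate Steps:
k(U) = -22 + U
w(p) = p²
-w(k(14)) = -(-22 + 14)² = -1*(-8)² = -1*64 = -64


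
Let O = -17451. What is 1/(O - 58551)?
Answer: -1/76002 ≈ -1.3158e-5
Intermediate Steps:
1/(O - 58551) = 1/(-17451 - 58551) = 1/(-76002) = -1/76002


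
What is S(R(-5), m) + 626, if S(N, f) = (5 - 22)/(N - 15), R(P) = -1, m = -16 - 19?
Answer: 10033/16 ≈ 627.06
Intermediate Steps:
m = -35
S(N, f) = -17/(-15 + N)
S(R(-5), m) + 626 = -17/(-15 - 1) + 626 = -17/(-16) + 626 = -17*(-1/16) + 626 = 17/16 + 626 = 10033/16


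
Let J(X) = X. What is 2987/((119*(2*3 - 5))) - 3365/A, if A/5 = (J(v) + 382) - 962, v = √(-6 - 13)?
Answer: 1051334013/40033861 + 673*I*√19/336419 ≈ 26.261 + 0.0087199*I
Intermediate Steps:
v = I*√19 (v = √(-19) = I*√19 ≈ 4.3589*I)
A = -2900 + 5*I*√19 (A = 5*((I*√19 + 382) - 962) = 5*((382 + I*√19) - 962) = 5*(-580 + I*√19) = -2900 + 5*I*√19 ≈ -2900.0 + 21.794*I)
2987/((119*(2*3 - 5))) - 3365/A = 2987/((119*(2*3 - 5))) - 3365/(-2900 + 5*I*√19) = 2987/((119*(6 - 5))) - 3365/(-2900 + 5*I*√19) = 2987/((119*1)) - 3365/(-2900 + 5*I*√19) = 2987/119 - 3365/(-2900 + 5*I*√19)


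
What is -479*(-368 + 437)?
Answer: -33051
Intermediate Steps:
-479*(-368 + 437) = -479*69 = -33051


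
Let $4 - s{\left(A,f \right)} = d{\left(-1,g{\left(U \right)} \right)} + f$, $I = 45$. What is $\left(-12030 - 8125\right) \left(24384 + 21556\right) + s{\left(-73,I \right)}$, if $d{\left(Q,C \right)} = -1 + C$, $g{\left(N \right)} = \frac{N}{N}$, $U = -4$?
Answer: $-925920741$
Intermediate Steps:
$g{\left(N \right)} = 1$
$s{\left(A,f \right)} = 4 - f$ ($s{\left(A,f \right)} = 4 - \left(\left(-1 + 1\right) + f\right) = 4 - \left(0 + f\right) = 4 - f$)
$\left(-12030 - 8125\right) \left(24384 + 21556\right) + s{\left(-73,I \right)} = \left(-12030 - 8125\right) \left(24384 + 21556\right) + \left(4 - 45\right) = \left(-20155\right) 45940 + \left(4 - 45\right) = -925920700 - 41 = -925920741$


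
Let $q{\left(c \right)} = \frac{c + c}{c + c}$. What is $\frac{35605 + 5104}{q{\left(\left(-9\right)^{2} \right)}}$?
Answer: $40709$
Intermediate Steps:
$q{\left(c \right)} = 1$ ($q{\left(c \right)} = \frac{2 c}{2 c} = 2 c \frac{1}{2 c} = 1$)
$\frac{35605 + 5104}{q{\left(\left(-9\right)^{2} \right)}} = \frac{35605 + 5104}{1} = 40709 \cdot 1 = 40709$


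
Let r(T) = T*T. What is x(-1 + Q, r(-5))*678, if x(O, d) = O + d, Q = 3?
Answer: 18306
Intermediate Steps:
r(T) = T²
x(-1 + Q, r(-5))*678 = ((-1 + 3) + (-5)²)*678 = (2 + 25)*678 = 27*678 = 18306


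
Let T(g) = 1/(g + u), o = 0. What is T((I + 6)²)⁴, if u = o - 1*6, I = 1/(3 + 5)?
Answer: 16777216/16550975387521 ≈ 1.0137e-6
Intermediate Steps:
I = ⅛ (I = 1/8 = ⅛ ≈ 0.12500)
u = -6 (u = 0 - 1*6 = 0 - 6 = -6)
T(g) = 1/(-6 + g) (T(g) = 1/(g - 6) = 1/(-6 + g))
T((I + 6)²)⁴ = (1/(-6 + (⅛ + 6)²))⁴ = (1/(-6 + (49/8)²))⁴ = (1/(-6 + 2401/64))⁴ = (1/(2017/64))⁴ = (64/2017)⁴ = 16777216/16550975387521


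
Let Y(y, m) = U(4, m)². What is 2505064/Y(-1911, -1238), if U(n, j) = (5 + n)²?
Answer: 2505064/6561 ≈ 381.81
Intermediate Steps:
Y(y, m) = 6561 (Y(y, m) = ((5 + 4)²)² = (9²)² = 81² = 6561)
2505064/Y(-1911, -1238) = 2505064/6561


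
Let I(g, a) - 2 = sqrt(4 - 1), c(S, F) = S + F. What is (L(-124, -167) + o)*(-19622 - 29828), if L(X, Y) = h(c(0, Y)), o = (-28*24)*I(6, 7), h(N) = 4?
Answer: 66263000 + 33230400*sqrt(3) ≈ 1.2382e+8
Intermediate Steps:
c(S, F) = F + S
I(g, a) = 2 + sqrt(3) (I(g, a) = 2 + sqrt(4 - 1) = 2 + sqrt(3))
o = -1344 - 672*sqrt(3) (o = (-28*24)*(2 + sqrt(3)) = -672*(2 + sqrt(3)) = -1344 - 672*sqrt(3) ≈ -2507.9)
L(X, Y) = 4
(L(-124, -167) + o)*(-19622 - 29828) = (4 + (-1344 - 672*sqrt(3)))*(-19622 - 29828) = (-1340 - 672*sqrt(3))*(-49450) = 66263000 + 33230400*sqrt(3)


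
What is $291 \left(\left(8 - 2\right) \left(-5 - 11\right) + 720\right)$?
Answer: $181584$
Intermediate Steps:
$291 \left(\left(8 - 2\right) \left(-5 - 11\right) + 720\right) = 291 \left(6 \left(-16\right) + 720\right) = 291 \left(-96 + 720\right) = 291 \cdot 624 = 181584$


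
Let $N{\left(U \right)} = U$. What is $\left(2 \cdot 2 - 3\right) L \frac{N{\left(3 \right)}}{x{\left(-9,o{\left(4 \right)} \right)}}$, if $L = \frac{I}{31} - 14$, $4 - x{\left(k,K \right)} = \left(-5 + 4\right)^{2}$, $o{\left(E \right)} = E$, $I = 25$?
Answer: $- \frac{409}{31} \approx -13.194$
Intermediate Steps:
$x{\left(k,K \right)} = 3$ ($x{\left(k,K \right)} = 4 - \left(-5 + 4\right)^{2} = 4 - \left(-1\right)^{2} = 4 - 1 = 3$)
$L = - \frac{409}{31}$ ($L = \frac{25}{31} - 14 = - \frac{409}{31} \approx -13.194$)
$\left(2 \cdot 2 - 3\right) L \frac{N{\left(3 \right)}}{x{\left(-9,o{\left(4 \right)} \right)}} = \left(2 \cdot 2 - 3\right) \left(- \frac{409}{31}\right) \frac{3}{3} = \left(4 - 3\right) \left(- \frac{409}{31}\right) 3 \cdot \frac{1}{3} = 1 \left(- \frac{409}{31}\right) 1 = \left(- \frac{409}{31}\right) 1 = - \frac{409}{31}$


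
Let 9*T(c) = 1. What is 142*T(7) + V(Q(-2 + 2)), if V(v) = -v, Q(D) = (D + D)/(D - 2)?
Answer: 142/9 ≈ 15.778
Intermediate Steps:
T(c) = ⅑ (T(c) = (⅑)*1 = ⅑)
Q(D) = 2*D/(-2 + D) (Q(D) = (2*D)/(-2 + D) = 2*D/(-2 + D))
142*T(7) + V(Q(-2 + 2)) = 142*(⅑) - 2*(-2 + 2)/(-2 + (-2 + 2)) = 142/9 - 2*0/(-2 + 0) = 142/9 - 2*0/(-2) = 142/9 - 2*0*(-1)/2 = 142/9 - 1*0 = 142/9 + 0 = 142/9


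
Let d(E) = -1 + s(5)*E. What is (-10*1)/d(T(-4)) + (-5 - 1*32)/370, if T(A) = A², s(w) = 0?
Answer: 99/10 ≈ 9.9000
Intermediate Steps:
d(E) = -1 (d(E) = -1 + 0*E = -1 + 0 = -1)
(-10*1)/d(T(-4)) + (-5 - 1*32)/370 = -10*1/(-1) + (-5 - 1*32)/370 = -10*(-1) + (-5 - 32)*(1/370) = 10 - 37*1/370 = 10 - ⅒ = 99/10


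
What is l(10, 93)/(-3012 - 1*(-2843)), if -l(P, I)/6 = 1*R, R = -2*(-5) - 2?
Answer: 48/169 ≈ 0.28402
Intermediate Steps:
R = 8 (R = 10 - 2 = 8)
l(P, I) = -48 (l(P, I) = -6*8 = -48)
l(10, 93)/(-3012 - 1*(-2843)) = -48/(-3012 - 1*(-2843)) = -48/(-3012 + 2843) = -48/(-169) = -48*(-1/169) = 48/169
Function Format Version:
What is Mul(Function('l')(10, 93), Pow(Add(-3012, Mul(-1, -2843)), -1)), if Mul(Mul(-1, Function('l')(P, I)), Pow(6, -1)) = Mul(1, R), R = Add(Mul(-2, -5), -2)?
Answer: Rational(48, 169) ≈ 0.28402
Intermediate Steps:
R = 8 (R = Add(10, -2) = 8)
Function('l')(P, I) = -48 (Function('l')(P, I) = Mul(-6, Mul(1, 8)) = Mul(-6, 8) = -48)
Mul(Function('l')(10, 93), Pow(Add(-3012, Mul(-1, -2843)), -1)) = Mul(-48, Pow(Add(-3012, Mul(-1, -2843)), -1)) = Mul(-48, Pow(Add(-3012, 2843), -1)) = Mul(-48, Pow(-169, -1)) = Mul(-48, Rational(-1, 169)) = Rational(48, 169)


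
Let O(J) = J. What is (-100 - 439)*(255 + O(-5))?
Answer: -134750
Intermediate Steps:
(-100 - 439)*(255 + O(-5)) = (-100 - 439)*(255 - 5) = -539*250 = -134750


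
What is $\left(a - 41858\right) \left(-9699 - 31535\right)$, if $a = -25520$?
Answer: $2778264452$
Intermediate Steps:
$\left(a - 41858\right) \left(-9699 - 31535\right) = \left(-25520 - 41858\right) \left(-9699 - 31535\right) = \left(-67378\right) \left(-41234\right) = 2778264452$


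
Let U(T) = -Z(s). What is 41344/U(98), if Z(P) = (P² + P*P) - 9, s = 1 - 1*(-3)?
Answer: -41344/23 ≈ -1797.6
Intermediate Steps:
s = 4 (s = 1 + 3 = 4)
Z(P) = -9 + 2*P² (Z(P) = (P² + P²) - 9 = 2*P² - 9 = -9 + 2*P²)
U(T) = -23 (U(T) = -(-9 + 2*4²) = -(-9 + 2*16) = -(-9 + 32) = -1*23 = -23)
41344/U(98) = 41344/(-23) = 41344*(-1/23) = -41344/23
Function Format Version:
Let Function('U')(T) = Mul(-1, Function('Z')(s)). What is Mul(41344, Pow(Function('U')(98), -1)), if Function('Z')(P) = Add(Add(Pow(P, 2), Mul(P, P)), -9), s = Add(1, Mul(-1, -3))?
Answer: Rational(-41344, 23) ≈ -1797.6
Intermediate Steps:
s = 4 (s = Add(1, 3) = 4)
Function('Z')(P) = Add(-9, Mul(2, Pow(P, 2))) (Function('Z')(P) = Add(Add(Pow(P, 2), Pow(P, 2)), -9) = Add(Mul(2, Pow(P, 2)), -9) = Add(-9, Mul(2, Pow(P, 2))))
Function('U')(T) = -23 (Function('U')(T) = Mul(-1, Add(-9, Mul(2, Pow(4, 2)))) = Mul(-1, Add(-9, Mul(2, 16))) = Mul(-1, Add(-9, 32)) = Mul(-1, 23) = -23)
Mul(41344, Pow(Function('U')(98), -1)) = Mul(41344, Pow(-23, -1)) = Mul(41344, Rational(-1, 23)) = Rational(-41344, 23)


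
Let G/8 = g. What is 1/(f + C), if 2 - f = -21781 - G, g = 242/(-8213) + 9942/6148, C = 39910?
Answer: 12623381/778934575693 ≈ 1.6206e-5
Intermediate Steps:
g = 40082915/25246762 (g = 242*(-1/8213) + 9942*(1/6148) = -242/8213 + 4971/3074 = 40082915/25246762 ≈ 1.5876)
G = 160331660/12623381 (G = 8*(40082915/25246762) = 160331660/12623381 ≈ 12.701)
f = 275135439983/12623381 (f = 2 - (-21781 - 1*160331660/12623381) = 2 - (-21781 - 160331660/12623381) = 2 - 1*(-275110193221/12623381) = 2 + 275110193221/12623381 = 275135439983/12623381 ≈ 21796.)
1/(f + C) = 1/(275135439983/12623381 + 39910) = 1/(778934575693/12623381) = 12623381/778934575693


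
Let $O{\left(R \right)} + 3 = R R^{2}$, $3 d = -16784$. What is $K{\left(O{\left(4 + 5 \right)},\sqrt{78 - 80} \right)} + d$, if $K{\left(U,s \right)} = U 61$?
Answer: $\frac{116074}{3} \approx 38691.0$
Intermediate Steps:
$d = - \frac{16784}{3}$ ($d = \frac{1}{3} \left(-16784\right) = - \frac{16784}{3} \approx -5594.7$)
$O{\left(R \right)} = -3 + R^{3}$ ($O{\left(R \right)} = -3 + R R^{2} = -3 + R^{3}$)
$K{\left(U,s \right)} = 61 U$
$K{\left(O{\left(4 + 5 \right)},\sqrt{78 - 80} \right)} + d = 61 \left(-3 + \left(4 + 5\right)^{3}\right) - \frac{16784}{3} = 61 \left(-3 + 9^{3}\right) - \frac{16784}{3} = 61 \left(-3 + 729\right) - \frac{16784}{3} = 61 \cdot 726 - \frac{16784}{3} = 44286 - \frac{16784}{3} = \frac{116074}{3}$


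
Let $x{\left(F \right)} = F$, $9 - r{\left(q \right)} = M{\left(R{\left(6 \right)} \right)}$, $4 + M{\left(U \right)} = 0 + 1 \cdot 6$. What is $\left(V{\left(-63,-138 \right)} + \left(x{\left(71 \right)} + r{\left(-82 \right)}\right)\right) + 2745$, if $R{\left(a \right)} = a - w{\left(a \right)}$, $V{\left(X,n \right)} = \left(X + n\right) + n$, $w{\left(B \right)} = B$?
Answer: $2484$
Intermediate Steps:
$V{\left(X,n \right)} = X + 2 n$
$R{\left(a \right)} = 0$ ($R{\left(a \right)} = a - a = 0$)
$M{\left(U \right)} = 2$ ($M{\left(U \right)} = -4 + \left(0 + 1 \cdot 6\right) = -4 + \left(0 + 6\right) = -4 + 6 = 2$)
$r{\left(q \right)} = 7$ ($r{\left(q \right)} = 9 - 2 = 7$)
$\left(V{\left(-63,-138 \right)} + \left(x{\left(71 \right)} + r{\left(-82 \right)}\right)\right) + 2745 = \left(\left(-63 + 2 \left(-138\right)\right) + \left(71 + 7\right)\right) + 2745 = \left(\left(-63 - 276\right) + 78\right) + 2745 = \left(-339 + 78\right) + 2745 = -261 + 2745 = 2484$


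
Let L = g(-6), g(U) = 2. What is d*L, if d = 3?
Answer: 6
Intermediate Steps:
L = 2
d*L = 3*2 = 6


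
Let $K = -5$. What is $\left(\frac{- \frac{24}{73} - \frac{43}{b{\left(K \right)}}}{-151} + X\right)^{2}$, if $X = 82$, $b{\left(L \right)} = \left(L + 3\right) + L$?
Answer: $\frac{39995897741361}{5953819921} \approx 6717.7$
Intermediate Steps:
$b{\left(L \right)} = 3 + 2 L$ ($b{\left(L \right)} = \left(3 + L\right) + L = 3 + 2 L$)
$\left(\frac{- \frac{24}{73} - \frac{43}{b{\left(K \right)}}}{-151} + X\right)^{2} = \left(\frac{- \frac{24}{73} - \frac{43}{3 + 2 \left(-5\right)}}{-151} + 82\right)^{2} = \left(\left(\left(-24\right) \frac{1}{73} - \frac{43}{3 - 10}\right) \left(- \frac{1}{151}\right) + 82\right)^{2} = \left(\left(- \frac{24}{73} - \frac{43}{-7}\right) \left(- \frac{1}{151}\right) + 82\right)^{2} = \left(\left(- \frac{24}{73} - - \frac{43}{7}\right) \left(- \frac{1}{151}\right) + 82\right)^{2} = \left(\left(- \frac{24}{73} + \frac{43}{7}\right) \left(- \frac{1}{151}\right) + 82\right)^{2} = \left(\frac{2971}{511} \left(- \frac{1}{151}\right) + 82\right)^{2} = \left(- \frac{2971}{77161} + 82\right)^{2} = \left(\frac{6324231}{77161}\right)^{2} = \frac{39995897741361}{5953819921}$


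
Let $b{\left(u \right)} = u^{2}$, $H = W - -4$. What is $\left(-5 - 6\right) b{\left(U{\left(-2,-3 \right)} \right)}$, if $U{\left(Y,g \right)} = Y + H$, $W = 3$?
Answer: $-275$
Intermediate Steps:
$H = 7$ ($H = 3 - -4 = 3 + 4 = 7$)
$U{\left(Y,g \right)} = 7 + Y$ ($U{\left(Y,g \right)} = Y + 7 = 7 + Y$)
$\left(-5 - 6\right) b{\left(U{\left(-2,-3 \right)} \right)} = \left(-5 - 6\right) \left(7 - 2\right)^{2} = - 11 \cdot 5^{2} = \left(-11\right) 25 = -275$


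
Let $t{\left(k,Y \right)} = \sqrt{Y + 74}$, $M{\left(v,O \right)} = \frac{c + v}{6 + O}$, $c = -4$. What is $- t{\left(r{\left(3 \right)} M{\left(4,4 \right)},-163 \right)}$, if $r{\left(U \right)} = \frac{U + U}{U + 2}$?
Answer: $- i \sqrt{89} \approx - 9.434 i$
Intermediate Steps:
$M{\left(v,O \right)} = \frac{-4 + v}{6 + O}$
$r{\left(U \right)} = \frac{2 U}{2 + U}$
$t{\left(k,Y \right)} = \sqrt{74 + Y}$
$- t{\left(r{\left(3 \right)} M{\left(4,4 \right)},-163 \right)} = - \sqrt{74 - 163} = - \sqrt{-89} = - i \sqrt{89}$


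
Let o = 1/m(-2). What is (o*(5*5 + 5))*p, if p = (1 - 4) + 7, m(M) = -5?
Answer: -24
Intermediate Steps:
o = -⅕ (o = 1/(-5) = -⅕ ≈ -0.20000)
p = 4 (p = -3 + 7 = 4)
(o*(5*5 + 5))*p = -(5*5 + 5)/5*4 = -(25 + 5)/5*4 = -⅕*30*4 = -6*4 = -24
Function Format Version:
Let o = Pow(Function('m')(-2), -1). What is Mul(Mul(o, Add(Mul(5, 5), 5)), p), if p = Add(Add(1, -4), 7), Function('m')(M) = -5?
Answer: -24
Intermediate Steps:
o = Rational(-1, 5) (o = Pow(-5, -1) = Rational(-1, 5) ≈ -0.20000)
p = 4 (p = Add(-3, 7) = 4)
Mul(Mul(o, Add(Mul(5, 5), 5)), p) = Mul(Mul(Rational(-1, 5), Add(Mul(5, 5), 5)), 4) = Mul(Mul(Rational(-1, 5), Add(25, 5)), 4) = Mul(Mul(Rational(-1, 5), 30), 4) = Mul(-6, 4) = -24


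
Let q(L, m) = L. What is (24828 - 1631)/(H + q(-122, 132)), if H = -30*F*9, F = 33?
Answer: -23197/9032 ≈ -2.5683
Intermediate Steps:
H = -8910 (H = -30*33*9 = -990*9 = -8910)
(24828 - 1631)/(H + q(-122, 132)) = (24828 - 1631)/(-8910 - 122) = 23197/(-9032) = 23197*(-1/9032) = -23197/9032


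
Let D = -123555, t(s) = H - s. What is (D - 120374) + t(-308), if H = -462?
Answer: -244083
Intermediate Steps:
t(s) = -462 - s
(D - 120374) + t(-308) = (-123555 - 120374) + (-462 - 1*(-308)) = -243929 + (-462 + 308) = -243929 - 154 = -244083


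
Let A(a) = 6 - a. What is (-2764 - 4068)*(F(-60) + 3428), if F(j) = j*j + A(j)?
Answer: -48466208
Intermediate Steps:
F(j) = 6 + j² - j (F(j) = j*j + (6 - j) = j² + (6 - j) = 6 + j² - j)
(-2764 - 4068)*(F(-60) + 3428) = (-2764 - 4068)*((6 + (-60)² - 1*(-60)) + 3428) = -6832*((6 + 3600 + 60) + 3428) = -6832*(3666 + 3428) = -6832*7094 = -48466208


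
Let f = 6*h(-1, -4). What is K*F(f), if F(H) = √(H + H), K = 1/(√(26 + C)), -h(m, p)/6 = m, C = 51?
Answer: 6*√154/77 ≈ 0.96699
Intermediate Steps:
h(m, p) = -6*m
f = 36 (f = 6*(-6*(-1)) = 6*6 = 36)
K = √77/77 (K = 1/(√(26 + 51)) = 1/(√77) = √77/77 ≈ 0.11396)
F(H) = √2*√H (F(H) = √(2*H) = √2*√H)
K*F(f) = (√77/77)*(√2*√36) = (√77/77)*(√2*6) = (√77/77)*(6*√2) = 6*√154/77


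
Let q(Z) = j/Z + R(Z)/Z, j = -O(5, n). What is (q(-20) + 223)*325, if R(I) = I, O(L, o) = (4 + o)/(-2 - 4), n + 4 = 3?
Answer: 582335/8 ≈ 72792.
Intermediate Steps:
n = -1 (n = -4 + 3 = -1)
O(L, o) = -⅔ - o/6 (O(L, o) = (4 + o)/(-6) = (4 + o)*(-⅙) = -⅔ - o/6)
j = ½ (j = -(-⅔ - ⅙*(-1)) = -(-⅔ + ⅙) = -1*(-½) = ½ ≈ 0.50000)
q(Z) = 1 + 1/(2*Z) (q(Z) = 1/(2*Z) + Z/Z = 1/(2*Z) + 1 = 1 + 1/(2*Z))
(q(-20) + 223)*325 = ((½ - 20)/(-20) + 223)*325 = (-1/20*(-39/2) + 223)*325 = (39/40 + 223)*325 = (8959/40)*325 = 582335/8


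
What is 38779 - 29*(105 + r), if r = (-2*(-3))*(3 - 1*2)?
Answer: 35560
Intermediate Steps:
r = 6 (r = 6*(3 - 2) = 6*1 = 6)
38779 - 29*(105 + r) = 38779 - 29*(105 + 6) = 38779 - 29*111 = 38779 - 3219 = 35560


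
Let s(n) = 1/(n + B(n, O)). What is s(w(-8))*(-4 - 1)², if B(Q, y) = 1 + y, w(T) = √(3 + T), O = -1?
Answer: -5*I*√5 ≈ -11.18*I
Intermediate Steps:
s(n) = 1/n (s(n) = 1/(n + (1 - 1)) = 1/(n + 0) = 1/n)
s(w(-8))*(-4 - 1)² = (-4 - 1)²/(√(3 - 8)) = (-5)²/√(-5) = 25/(I*√5) = -I*√5/5*25 = -5*I*√5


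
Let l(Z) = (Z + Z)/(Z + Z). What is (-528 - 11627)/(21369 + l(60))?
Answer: -2431/4274 ≈ -0.56879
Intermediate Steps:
l(Z) = 1 (l(Z) = (2*Z)/((2*Z)) = (2*Z)*(1/(2*Z)) = 1)
(-528 - 11627)/(21369 + l(60)) = (-528 - 11627)/(21369 + 1) = -12155/21370 = -12155*1/21370 = -2431/4274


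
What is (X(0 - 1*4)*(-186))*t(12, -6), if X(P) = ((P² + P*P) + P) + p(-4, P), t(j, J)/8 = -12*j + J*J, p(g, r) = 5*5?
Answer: 8517312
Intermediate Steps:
p(g, r) = 25
t(j, J) = -96*j + 8*J² (t(j, J) = 8*(-12*j + J*J) = 8*(-12*j + J²) = 8*(J² - 12*j) = -96*j + 8*J²)
X(P) = 25 + P + 2*P² (X(P) = ((P² + P*P) + P) + 25 = ((P² + P²) + P) + 25 = (2*P² + P) + 25 = (P + 2*P²) + 25 = 25 + P + 2*P²)
(X(0 - 1*4)*(-186))*t(12, -6) = ((25 + (0 - 1*4) + 2*(0 - 1*4)²)*(-186))*(-96*12 + 8*(-6)²) = ((25 + (0 - 4) + 2*(0 - 4)²)*(-186))*(-1152 + 8*36) = ((25 - 4 + 2*(-4)²)*(-186))*(-1152 + 288) = ((25 - 4 + 2*16)*(-186))*(-864) = ((25 - 4 + 32)*(-186))*(-864) = (53*(-186))*(-864) = -9858*(-864) = 8517312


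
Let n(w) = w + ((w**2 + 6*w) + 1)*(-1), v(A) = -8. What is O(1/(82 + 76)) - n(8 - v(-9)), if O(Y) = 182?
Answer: 519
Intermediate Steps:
n(w) = -1 - w**2 - 5*w (n(w) = w + (1 + w**2 + 6*w)*(-1) = w + (-1 - w**2 - 6*w) = -1 - w**2 - 5*w)
O(1/(82 + 76)) - n(8 - v(-9)) = 182 - (-1 - (8 - 1*(-8))**2 - 5*(8 - 1*(-8))) = 182 - (-1 - (8 + 8)**2 - 5*(8 + 8)) = 182 - (-1 - 1*16**2 - 5*16) = 182 - (-1 - 1*256 - 80) = 182 - (-1 - 256 - 80) = 182 - 1*(-337) = 182 + 337 = 519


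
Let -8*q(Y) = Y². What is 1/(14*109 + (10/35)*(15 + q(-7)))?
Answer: 28/42799 ≈ 0.00065422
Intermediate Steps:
q(Y) = -Y²/8
1/(14*109 + (10/35)*(15 + q(-7))) = 1/(14*109 + (10/35)*(15 - ⅛*(-7)²)) = 1/(1526 + (10*(1/35))*(15 - ⅛*49)) = 1/(1526 + 2*(15 - 49/8)/7) = 1/(1526 + (2/7)*(71/8)) = 1/(1526 + 71/28) = 1/(42799/28) = 28/42799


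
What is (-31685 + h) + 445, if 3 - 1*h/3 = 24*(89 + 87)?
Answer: -43903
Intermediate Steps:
h = -12663 (h = 9 - 72*(89 + 87) = 9 - 72*176 = 9 - 3*4224 = 9 - 12672 = -12663)
(-31685 + h) + 445 = (-31685 - 12663) + 445 = -44348 + 445 = -43903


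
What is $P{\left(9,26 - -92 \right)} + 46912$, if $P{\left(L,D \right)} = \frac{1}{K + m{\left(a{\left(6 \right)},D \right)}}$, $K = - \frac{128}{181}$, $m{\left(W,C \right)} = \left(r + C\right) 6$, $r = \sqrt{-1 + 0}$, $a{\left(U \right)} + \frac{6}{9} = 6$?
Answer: $\frac{192225441800393}{4097574949} - \frac{98283 i}{8195149898} \approx 46912.0 - 1.1993 \cdot 10^{-5} i$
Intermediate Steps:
$a{\left(U \right)} = \frac{16}{3}$ ($a{\left(U \right)} = - \frac{2}{3} + 6 = \frac{16}{3}$)
$r = i$ ($r = \sqrt{-1} = i \approx 1.0 i$)
$m{\left(W,C \right)} = 6 i + 6 C$ ($m{\left(W,C \right)} = \left(i + C\right) 6 = 6 i + 6 C$)
$K = - \frac{128}{181}$ ($K = \left(-128\right) \frac{1}{181} = - \frac{128}{181} \approx -0.70718$)
$P{\left(L,D \right)} = \frac{1}{- \frac{128}{181} + 6 i + 6 D}$ ($P{\left(L,D \right)} = \frac{1}{- \frac{128}{181} + \left(6 i + 6 D\right)} = \frac{1}{- \frac{128}{181} + 6 i + 6 D}$)
$P{\left(9,26 - -92 \right)} + 46912 = \frac{181}{2 \left(-64 + 543 i + 543 \left(26 - -92\right)\right)} + 46912 = \frac{181}{2 \left(-64 + 543 i + 543 \left(26 + 92\right)\right)} + 46912 = \frac{181}{2 \left(-64 + 543 i + 543 \cdot 118\right)} + 46912 = \frac{181}{2 \left(-64 + 543 i + 64074\right)} + 46912 = \frac{181}{2 \left(64010 + 543 i\right)} + 46912 = \frac{181 \frac{64010 - 543 i}{4097574949}}{2} + 46912 = \frac{181 \left(64010 - 543 i\right)}{8195149898} + 46912 = 46912 + \frac{181 \left(64010 - 543 i\right)}{8195149898}$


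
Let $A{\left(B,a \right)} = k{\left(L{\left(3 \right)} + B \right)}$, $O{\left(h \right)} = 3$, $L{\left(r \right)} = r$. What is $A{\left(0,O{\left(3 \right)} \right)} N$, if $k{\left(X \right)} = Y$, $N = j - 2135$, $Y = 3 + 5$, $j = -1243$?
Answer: $-27024$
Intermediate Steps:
$Y = 8$
$N = -3378$ ($N = -1243 - 2135 = -3378$)
$k{\left(X \right)} = 8$
$A{\left(B,a \right)} = 8$
$A{\left(0,O{\left(3 \right)} \right)} N = 8 \left(-3378\right) = -27024$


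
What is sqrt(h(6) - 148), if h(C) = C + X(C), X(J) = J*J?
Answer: I*sqrt(106) ≈ 10.296*I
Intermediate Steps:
X(J) = J**2
h(C) = C + C**2
sqrt(h(6) - 148) = sqrt(6*(1 + 6) - 148) = sqrt(6*7 - 148) = sqrt(42 - 148) = sqrt(-106) = I*sqrt(106)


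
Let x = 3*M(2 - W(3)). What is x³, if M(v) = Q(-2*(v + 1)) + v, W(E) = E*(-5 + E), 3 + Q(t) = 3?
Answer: 13824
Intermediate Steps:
Q(t) = 0 (Q(t) = -3 + 3 = 0)
M(v) = v (M(v) = 0 + v = v)
x = 24 (x = 3*(2 - 3*(-5 + 3)) = 3*(2 - 3*(-2)) = 3*(2 - 1*(-6)) = 3*(2 + 6) = 3*8 = 24)
x³ = 24³ = 13824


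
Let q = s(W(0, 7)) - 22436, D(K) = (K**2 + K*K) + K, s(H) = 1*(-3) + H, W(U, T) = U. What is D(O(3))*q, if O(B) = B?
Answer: -471219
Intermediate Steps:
s(H) = -3 + H
D(K) = K + 2*K**2 (D(K) = (K**2 + K**2) + K = 2*K**2 + K = K + 2*K**2)
q = -22439 (q = (-3 + 0) - 22436 = -3 - 22436 = -22439)
D(O(3))*q = (3*(1 + 2*3))*(-22439) = (3*(1 + 6))*(-22439) = (3*7)*(-22439) = 21*(-22439) = -471219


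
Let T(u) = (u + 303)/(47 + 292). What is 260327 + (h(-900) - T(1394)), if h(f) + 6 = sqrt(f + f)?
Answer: 88247122/339 + 30*I*sqrt(2) ≈ 2.6032e+5 + 42.426*I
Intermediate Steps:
T(u) = 101/113 + u/339 (T(u) = (303 + u)/339 = (303 + u)*(1/339) = 101/113 + u/339)
h(f) = -6 + sqrt(2)*sqrt(f) (h(f) = -6 + sqrt(f + f) = -6 + sqrt(2*f) = -6 + sqrt(2)*sqrt(f))
260327 + (h(-900) - T(1394)) = 260327 + ((-6 + sqrt(2)*sqrt(-900)) - (101/113 + (1/339)*1394)) = 260327 + ((-6 + sqrt(2)*(30*I)) - (101/113 + 1394/339)) = 260327 + ((-6 + 30*I*sqrt(2)) - 1*1697/339) = 260327 + ((-6 + 30*I*sqrt(2)) - 1697/339) = 260327 + (-3731/339 + 30*I*sqrt(2)) = 88247122/339 + 30*I*sqrt(2)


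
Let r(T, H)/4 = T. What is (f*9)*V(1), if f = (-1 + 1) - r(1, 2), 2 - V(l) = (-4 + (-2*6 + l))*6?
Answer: -3312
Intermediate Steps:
r(T, H) = 4*T
V(l) = 98 - 6*l (V(l) = 2 - (-4 + (-2*6 + l))*6 = 2 - (-4 + (-12 + l))*6 = 2 - (-16 + l)*6 = 2 - (-96 + 6*l) = 2 + (96 - 6*l) = 98 - 6*l)
f = -4 (f = (-1 + 1) - 4 = 0 - 1*4 = 0 - 4 = -4)
(f*9)*V(1) = (-4*9)*(98 - 6*1) = -36*(98 - 6) = -36*92 = -3312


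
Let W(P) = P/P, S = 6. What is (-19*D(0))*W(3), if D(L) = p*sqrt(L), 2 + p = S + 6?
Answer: 0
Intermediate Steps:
W(P) = 1
p = 10 (p = -2 + (6 + 6) = -2 + 12 = 10)
D(L) = 10*sqrt(L)
(-19*D(0))*W(3) = -190*sqrt(0)*1 = -190*0*1 = -19*0*1 = 0*1 = 0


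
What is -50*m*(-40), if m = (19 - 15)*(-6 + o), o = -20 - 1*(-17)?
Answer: -72000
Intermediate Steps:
o = -3 (o = -20 + 17 = -3)
m = -36 (m = (19 - 15)*(-6 - 3) = 4*(-9) = -36)
-50*m*(-40) = -50*(-36)*(-40) = 1800*(-40) = -72000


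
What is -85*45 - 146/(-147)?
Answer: -562129/147 ≈ -3824.0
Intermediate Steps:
-85*45 - 146/(-147) = -3825 - 146*(-1/147) = -3825 + 146/147 = -562129/147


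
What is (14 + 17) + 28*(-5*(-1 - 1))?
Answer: 311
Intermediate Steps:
(14 + 17) + 28*(-5*(-1 - 1)) = 31 + 28*(-5*(-2)) = 31 + 28*10 = 31 + 280 = 311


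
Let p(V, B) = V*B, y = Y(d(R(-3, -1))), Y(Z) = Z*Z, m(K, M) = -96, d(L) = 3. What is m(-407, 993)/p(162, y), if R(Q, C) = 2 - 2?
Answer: -16/243 ≈ -0.065844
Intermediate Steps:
R(Q, C) = 0
Y(Z) = Z²
y = 9 (y = 3² = 9)
p(V, B) = B*V
m(-407, 993)/p(162, y) = -96/(9*162) = -96/1458 = -96*1/1458 = -16/243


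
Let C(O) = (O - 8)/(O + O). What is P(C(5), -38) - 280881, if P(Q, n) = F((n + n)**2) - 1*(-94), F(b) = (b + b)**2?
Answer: 133167917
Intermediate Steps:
C(O) = (-8 + O)/(2*O) (C(O) = (-8 + O)/((2*O)) = (-8 + O)*(1/(2*O)) = (-8 + O)/(2*O))
F(b) = 4*b**2 (F(b) = (2*b)**2 = 4*b**2)
P(Q, n) = 94 + 64*n**4 (P(Q, n) = 4*((n + n)**2)**2 - 1*(-94) = 4*((2*n)**2)**2 + 94 = 4*(4*n**2)**2 + 94 = 4*(16*n**4) + 94 = 64*n**4 + 94 = 94 + 64*n**4)
P(C(5), -38) - 280881 = (94 + 64*(-38)**4) - 280881 = (94 + 64*2085136) - 280881 = (94 + 133448704) - 280881 = 133448798 - 280881 = 133167917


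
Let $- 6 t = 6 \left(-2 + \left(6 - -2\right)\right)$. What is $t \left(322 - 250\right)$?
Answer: $-432$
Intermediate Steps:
$t = -6$ ($t = - \frac{6 \left(-2 + \left(6 - -2\right)\right)}{6} = - \frac{6 \left(-2 + \left(6 + 2\right)\right)}{6} = - \frac{6 \left(-2 + 8\right)}{6} = - \frac{6 \cdot 6}{6} = \left(- \frac{1}{6}\right) 36 = -6$)
$t \left(322 - 250\right) = - 6 \left(322 - 250\right) = \left(-6\right) 72 = -432$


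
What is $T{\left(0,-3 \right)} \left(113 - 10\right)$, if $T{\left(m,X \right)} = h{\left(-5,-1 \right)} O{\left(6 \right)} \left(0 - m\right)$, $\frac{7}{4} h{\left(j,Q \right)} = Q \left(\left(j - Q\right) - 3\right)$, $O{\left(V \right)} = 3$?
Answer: $0$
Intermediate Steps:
$h{\left(j,Q \right)} = \frac{4 Q \left(-3 + j - Q\right)}{7}$ ($h{\left(j,Q \right)} = \frac{4 Q \left(\left(j - Q\right) - 3\right)}{7} = \frac{4 Q \left(-3 + j - Q\right)}{7}$)
$T{\left(m,X \right)} = - 12 m$ ($T{\left(m,X \right)} = \frac{4}{7} \left(-1\right) \left(-3 - 5 - -1\right) 3 \left(0 - m\right) = \frac{4}{7} \left(-1\right) \left(-3 - 5 + 1\right) 3 \left(- m\right) = \frac{4}{7} \left(-1\right) \left(-7\right) 3 \left(- m\right) = 4 \cdot 3 \left(- m\right) = 12 \left(- m\right) = - 12 m$)
$T{\left(0,-3 \right)} \left(113 - 10\right) = \left(-12\right) 0 \left(113 - 10\right) = 0 \cdot 103 = 0$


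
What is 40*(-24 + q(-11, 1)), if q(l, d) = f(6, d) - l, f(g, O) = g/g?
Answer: -480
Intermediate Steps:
f(g, O) = 1
q(l, d) = 1 - l
40*(-24 + q(-11, 1)) = 40*(-24 + (1 - 1*(-11))) = 40*(-24 + (1 + 11)) = 40*(-24 + 12) = 40*(-12) = -480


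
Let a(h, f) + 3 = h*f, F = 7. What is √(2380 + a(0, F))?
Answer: √2377 ≈ 48.755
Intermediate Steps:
a(h, f) = -3 + f*h (a(h, f) = -3 + h*f = -3 + f*h)
√(2380 + a(0, F)) = √(2380 + (-3 + 7*0)) = √(2380 + (-3 + 0)) = √(2380 - 3) = √2377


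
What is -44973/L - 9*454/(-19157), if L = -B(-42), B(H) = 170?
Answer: 862242381/3256690 ≈ 264.76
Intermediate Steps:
L = -170 (L = -1*170 = -170)
-44973/L - 9*454/(-19157) = -44973/(-170) - 9*454/(-19157) = -44973*(-1/170) - 4086*(-1/19157) = 44973/170 + 4086/19157 = 862242381/3256690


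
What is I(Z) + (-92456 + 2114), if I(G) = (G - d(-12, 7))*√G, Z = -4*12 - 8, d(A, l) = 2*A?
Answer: -90342 - 64*I*√14 ≈ -90342.0 - 239.47*I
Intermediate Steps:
Z = -56 (Z = -48 - 8 = -56)
I(G) = √G*(24 + G) (I(G) = (G - 2*(-12))*√G = (G - 1*(-24))*√G = (G + 24)*√G = (24 + G)*√G = √G*(24 + G))
I(Z) + (-92456 + 2114) = √(-56)*(24 - 56) + (-92456 + 2114) = (2*I*√14)*(-32) - 90342 = -64*I*√14 - 90342 = -90342 - 64*I*√14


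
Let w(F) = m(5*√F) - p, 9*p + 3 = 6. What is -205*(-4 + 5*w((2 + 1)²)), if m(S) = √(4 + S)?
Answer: 3485/3 - 1025*√19 ≈ -3306.2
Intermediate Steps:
p = ⅓ (p = -⅓ + (⅑)*6 = -⅓ + ⅔ = ⅓ ≈ 0.33333)
w(F) = -⅓ + √(4 + 5*√F) (w(F) = √(4 + 5*√F) - 1*⅓ = √(4 + 5*√F) - ⅓ = -⅓ + √(4 + 5*√F))
-205*(-4 + 5*w((2 + 1)²)) = -205*(-4 + 5*(-⅓ + √(4 + 5*√((2 + 1)²)))) = -205*(-4 + 5*(-⅓ + √(4 + 5*√(3²)))) = -205*(-4 + 5*(-⅓ + √(4 + 5*√9))) = -205*(-4 + 5*(-⅓ + √(4 + 5*3))) = -205*(-4 + 5*(-⅓ + √(4 + 15))) = -205*(-4 + 5*(-⅓ + √19)) = -205*(-4 + (-5/3 + 5*√19)) = -205*(-17/3 + 5*√19) = 3485/3 - 1025*√19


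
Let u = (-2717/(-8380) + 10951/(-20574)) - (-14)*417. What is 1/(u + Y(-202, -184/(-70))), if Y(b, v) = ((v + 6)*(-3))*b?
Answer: 603435420/6678042525727 ≈ 9.0361e-5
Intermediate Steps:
Y(b, v) = b*(-18 - 3*v) (Y(b, v) = ((6 + v)*(-3))*b = (-18 - 3*v)*b = b*(-18 - 3*v))
u = 503247205369/86205060 (u = (-2717*(-1/8380) + 10951*(-1/20574)) - 1*(-5838) = (2717/8380 - 10951/20574) + 5838 = -17934911/86205060 + 5838 = 503247205369/86205060 ≈ 5837.8)
1/(u + Y(-202, -184/(-70))) = 1/(503247205369/86205060 - 3*(-202)*(6 - 184/(-70))) = 1/(503247205369/86205060 - 3*(-202)*(6 - 184*(-1/70))) = 1/(503247205369/86205060 - 3*(-202)*(6 + 92/35)) = 1/(503247205369/86205060 - 3*(-202)*302/35) = 1/(503247205369/86205060 + 183012/35) = 1/(6678042525727/603435420) = 603435420/6678042525727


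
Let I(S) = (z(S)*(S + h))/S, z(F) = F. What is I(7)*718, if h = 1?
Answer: 5744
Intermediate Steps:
I(S) = 1 + S (I(S) = (S*(S + 1))/S = (S*(1 + S))/S = 1 + S)
I(7)*718 = (1 + 7)*718 = 8*718 = 5744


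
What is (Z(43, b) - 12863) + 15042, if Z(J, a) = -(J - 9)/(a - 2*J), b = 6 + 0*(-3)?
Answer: 87177/40 ≈ 2179.4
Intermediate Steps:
b = 6 (b = 6 + 0 = 6)
Z(J, a) = -(-9 + J)/(a - 2*J)
(Z(43, b) - 12863) + 15042 = ((-9 + 43)/(-1*6 + 2*43) - 12863) + 15042 = (34/(-6 + 86) - 12863) + 15042 = (34/80 - 12863) + 15042 = ((1/80)*34 - 12863) + 15042 = (17/40 - 12863) + 15042 = -514503/40 + 15042 = 87177/40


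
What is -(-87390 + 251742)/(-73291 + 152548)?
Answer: -54784/26419 ≈ -2.0737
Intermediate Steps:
-(-87390 + 251742)/(-73291 + 152548) = -164352/79257 = -1*54784/26419 = -54784/26419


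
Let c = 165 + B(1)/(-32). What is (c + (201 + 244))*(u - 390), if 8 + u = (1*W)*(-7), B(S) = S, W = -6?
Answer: -1737191/8 ≈ -2.1715e+5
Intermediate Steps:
u = 34 (u = -8 + (1*(-6))*(-7) = -8 - 6*(-7) = -8 + 42 = 34)
c = 5279/32 (c = 165 + 1/(-32) = 165 + 1*(-1/32) = 165 - 1/32 = 5279/32 ≈ 164.97)
(c + (201 + 244))*(u - 390) = (5279/32 + (201 + 244))*(34 - 390) = (5279/32 + 445)*(-356) = (19519/32)*(-356) = -1737191/8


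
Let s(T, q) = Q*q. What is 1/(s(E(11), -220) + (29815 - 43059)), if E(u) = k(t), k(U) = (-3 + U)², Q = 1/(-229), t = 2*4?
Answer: -229/3032656 ≈ -7.5511e-5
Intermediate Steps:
t = 8
Q = -1/229 ≈ -0.0043668
E(u) = 25 (E(u) = (-3 + 8)² = 5² = 25)
s(T, q) = -q/229
1/(s(E(11), -220) + (29815 - 43059)) = 1/(-1/229*(-220) + (29815 - 43059)) = 1/(220/229 - 13244) = 1/(-3032656/229) = -229/3032656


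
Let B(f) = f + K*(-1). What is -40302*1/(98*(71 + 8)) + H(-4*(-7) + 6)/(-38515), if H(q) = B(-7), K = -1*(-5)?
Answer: -776069313/149091565 ≈ -5.2053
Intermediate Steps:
K = 5
B(f) = -5 + f (B(f) = f + 5*(-1) = f - 5 = -5 + f)
H(q) = -12 (H(q) = -5 - 7 = -12)
-40302*1/(98*(71 + 8)) + H(-4*(-7) + 6)/(-38515) = -40302*1/(98*(71 + 8)) - 12/(-38515) = -40302/(79*98) - 12*(-1/38515) = -40302/7742 + 12/38515 = -40302*1/7742 + 12/38515 = -20151/3871 + 12/38515 = -776069313/149091565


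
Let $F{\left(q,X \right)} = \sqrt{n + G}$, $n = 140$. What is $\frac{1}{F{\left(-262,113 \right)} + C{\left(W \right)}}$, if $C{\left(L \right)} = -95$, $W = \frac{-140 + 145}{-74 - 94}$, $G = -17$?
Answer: $- \frac{95}{8902} - \frac{\sqrt{123}}{8902} \approx -0.011918$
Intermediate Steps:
$W = - \frac{5}{168}$ ($W = \frac{5}{-168} = 5 \left(- \frac{1}{168}\right) = - \frac{5}{168} \approx -0.029762$)
$F{\left(q,X \right)} = \sqrt{123}$ ($F{\left(q,X \right)} = \sqrt{140 - 17} = \sqrt{123}$)
$\frac{1}{F{\left(-262,113 \right)} + C{\left(W \right)}} = \frac{1}{\sqrt{123} - 95} = \frac{1}{-95 + \sqrt{123}}$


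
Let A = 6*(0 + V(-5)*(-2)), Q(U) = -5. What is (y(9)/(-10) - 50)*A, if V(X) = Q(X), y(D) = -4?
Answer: -2976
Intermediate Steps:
V(X) = -5
A = 60 (A = 6*(0 - 5*(-2)) = 6*(0 + 10) = 6*10 = 60)
(y(9)/(-10) - 50)*A = (-4/(-10) - 50)*60 = (-4*(-1/10) - 50)*60 = (2/5 - 50)*60 = -248/5*60 = -2976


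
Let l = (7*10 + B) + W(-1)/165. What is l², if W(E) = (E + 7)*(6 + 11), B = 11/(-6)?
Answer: 515244601/108900 ≈ 4731.4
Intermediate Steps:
B = -11/6 (B = 11*(-⅙) = -11/6 ≈ -1.8333)
W(E) = 119 + 17*E (W(E) = (7 + E)*17 = 119 + 17*E)
l = 22699/330 (l = (7*10 - 11/6) + (119 + 17*(-1))/165 = (70 - 11/6) + (119 - 17)*(1/165) = 409/6 + 102*(1/165) = 409/6 + 34/55 = 22699/330 ≈ 68.785)
l² = (22699/330)² = 515244601/108900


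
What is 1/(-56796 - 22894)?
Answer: -1/79690 ≈ -1.2549e-5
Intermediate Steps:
1/(-56796 - 22894) = 1/(-79690) = -1/79690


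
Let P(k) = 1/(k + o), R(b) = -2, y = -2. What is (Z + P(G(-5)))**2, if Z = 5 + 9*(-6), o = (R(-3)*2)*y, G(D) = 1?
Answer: 193600/81 ≈ 2390.1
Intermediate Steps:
o = 8 (o = -2*2*(-2) = -4*(-2) = 8)
P(k) = 1/(8 + k) (P(k) = 1/(k + 8) = 1/(8 + k))
Z = -49 (Z = 5 - 54 = -49)
(Z + P(G(-5)))**2 = (-49 + 1/(8 + 1))**2 = (-49 + 1/9)**2 = (-440/9)**2 = 193600/81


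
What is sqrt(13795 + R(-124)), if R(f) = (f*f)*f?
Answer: I*sqrt(1892829) ≈ 1375.8*I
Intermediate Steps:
R(f) = f**3 (R(f) = f**2*f = f**3)
sqrt(13795 + R(-124)) = sqrt(13795 + (-124)**3) = sqrt(13795 - 1906624) = sqrt(-1892829) = I*sqrt(1892829)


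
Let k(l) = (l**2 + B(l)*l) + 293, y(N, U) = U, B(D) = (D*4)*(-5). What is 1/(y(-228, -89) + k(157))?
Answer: -1/468127 ≈ -2.1362e-6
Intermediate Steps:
B(D) = -20*D (B(D) = (4*D)*(-5) = -20*D)
k(l) = 293 - 19*l**2 (k(l) = (l**2 + (-20*l)*l) + 293 = (l**2 - 20*l**2) + 293 = -19*l**2 + 293 = 293 - 19*l**2)
1/(y(-228, -89) + k(157)) = 1/(-89 + (293 - 19*157**2)) = 1/(-89 + (293 - 19*24649)) = 1/(-89 + (293 - 468331)) = 1/(-89 - 468038) = 1/(-468127) = -1/468127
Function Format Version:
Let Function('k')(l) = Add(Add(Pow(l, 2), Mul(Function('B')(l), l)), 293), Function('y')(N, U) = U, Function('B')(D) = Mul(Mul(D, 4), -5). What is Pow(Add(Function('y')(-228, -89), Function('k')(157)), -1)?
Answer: Rational(-1, 468127) ≈ -2.1362e-6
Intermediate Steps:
Function('B')(D) = Mul(-20, D) (Function('B')(D) = Mul(Mul(4, D), -5) = Mul(-20, D))
Function('k')(l) = Add(293, Mul(-19, Pow(l, 2))) (Function('k')(l) = Add(Add(Pow(l, 2), Mul(Mul(-20, l), l)), 293) = Add(Add(Pow(l, 2), Mul(-20, Pow(l, 2))), 293) = Add(Mul(-19, Pow(l, 2)), 293) = Add(293, Mul(-19, Pow(l, 2))))
Pow(Add(Function('y')(-228, -89), Function('k')(157)), -1) = Pow(Add(-89, Add(293, Mul(-19, Pow(157, 2)))), -1) = Pow(Add(-89, Add(293, Mul(-19, 24649))), -1) = Pow(Add(-89, Add(293, -468331)), -1) = Pow(Add(-89, -468038), -1) = Pow(-468127, -1) = Rational(-1, 468127)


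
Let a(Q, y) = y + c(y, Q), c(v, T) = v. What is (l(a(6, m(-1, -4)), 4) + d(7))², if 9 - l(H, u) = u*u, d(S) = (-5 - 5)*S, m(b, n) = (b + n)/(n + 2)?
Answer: 5929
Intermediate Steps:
m(b, n) = (b + n)/(2 + n)
d(S) = -10*S
a(Q, y) = 2*y (a(Q, y) = y + y = 2*y)
l(H, u) = 9 - u² (l(H, u) = 9 - u*u = 9 - u²)
(l(a(6, m(-1, -4)), 4) + d(7))² = ((9 - 1*4²) - 10*7)² = ((9 - 1*16) - 70)² = ((9 - 16) - 70)² = (-7 - 70)² = (-77)² = 5929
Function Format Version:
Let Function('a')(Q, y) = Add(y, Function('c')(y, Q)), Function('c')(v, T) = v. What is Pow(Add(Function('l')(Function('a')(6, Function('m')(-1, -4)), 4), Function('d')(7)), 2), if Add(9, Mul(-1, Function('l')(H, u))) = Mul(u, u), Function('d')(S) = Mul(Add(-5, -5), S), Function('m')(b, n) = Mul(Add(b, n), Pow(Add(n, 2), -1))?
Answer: 5929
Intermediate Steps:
Function('m')(b, n) = Mul(Pow(Add(2, n), -1), Add(b, n)) (Function('m')(b, n) = Mul(Add(b, n), Pow(Add(2, n), -1)) = Mul(Pow(Add(2, n), -1), Add(b, n)))
Function('d')(S) = Mul(-10, S)
Function('a')(Q, y) = Mul(2, y) (Function('a')(Q, y) = Add(y, y) = Mul(2, y))
Function('l')(H, u) = Add(9, Mul(-1, Pow(u, 2))) (Function('l')(H, u) = Add(9, Mul(-1, Mul(u, u))) = Add(9, Mul(-1, Pow(u, 2))))
Pow(Add(Function('l')(Function('a')(6, Function('m')(-1, -4)), 4), Function('d')(7)), 2) = Pow(Add(Add(9, Mul(-1, Pow(4, 2))), Mul(-10, 7)), 2) = Pow(Add(Add(9, Mul(-1, 16)), -70), 2) = Pow(Add(Add(9, -16), -70), 2) = Pow(Add(-7, -70), 2) = Pow(-77, 2) = 5929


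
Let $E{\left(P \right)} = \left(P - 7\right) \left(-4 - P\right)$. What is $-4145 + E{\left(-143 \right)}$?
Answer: $-24995$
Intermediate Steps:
$E{\left(P \right)} = \left(-7 + P\right) \left(-4 - P\right)$
$-4145 + E{\left(-143 \right)} = -4145 + \left(28 - \left(-143\right)^{2} + 3 \left(-143\right)\right) = -4145 - 20850 = -24995$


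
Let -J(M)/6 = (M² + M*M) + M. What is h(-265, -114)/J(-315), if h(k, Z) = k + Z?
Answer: 379/1188810 ≈ 0.00031881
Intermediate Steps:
h(k, Z) = Z + k
J(M) = -12*M² - 6*M (J(M) = -6*((M² + M*M) + M) = -6*((M² + M²) + M) = -6*(2*M² + M) = -6*(M + 2*M²) = -12*M² - 6*M)
h(-265, -114)/J(-315) = (-114 - 265)/((-6*(-315)*(1 + 2*(-315)))) = -379*1/(1890*(1 - 630)) = -379/((-6*(-315)*(-629))) = -379/(-1188810) = -379*(-1/1188810) = 379/1188810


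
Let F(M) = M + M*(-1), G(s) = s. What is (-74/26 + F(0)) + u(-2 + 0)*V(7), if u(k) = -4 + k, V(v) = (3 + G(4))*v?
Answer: -3859/13 ≈ -296.85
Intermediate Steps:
V(v) = 7*v (V(v) = (3 + 4)*v = 7*v)
F(M) = 0 (F(M) = M - M = 0)
(-74/26 + F(0)) + u(-2 + 0)*V(7) = (-74/26 + 0) + (-4 + (-2 + 0))*(7*7) = (-74*1/26 + 0) + (-4 - 2)*49 = (-37/13 + 0) - 6*49 = -37/13 - 294 = -3859/13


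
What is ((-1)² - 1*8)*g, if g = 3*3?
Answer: -63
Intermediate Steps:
g = 9
((-1)² - 1*8)*g = ((-1)² - 1*8)*9 = (1 - 8)*9 = -7*9 = -63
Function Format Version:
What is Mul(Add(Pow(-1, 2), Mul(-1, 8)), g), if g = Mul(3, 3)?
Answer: -63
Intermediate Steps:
g = 9
Mul(Add(Pow(-1, 2), Mul(-1, 8)), g) = Mul(Add(Pow(-1, 2), Mul(-1, 8)), 9) = Mul(Add(1, -8), 9) = Mul(-7, 9) = -63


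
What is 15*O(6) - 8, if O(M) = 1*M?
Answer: 82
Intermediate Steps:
O(M) = M
15*O(6) - 8 = 15*6 - 8 = 90 - 8 = 82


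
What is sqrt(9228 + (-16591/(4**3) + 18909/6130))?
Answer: 7*sqrt(110084676305)/24520 ≈ 94.720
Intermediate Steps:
sqrt(9228 + (-16591/(4**3) + 18909/6130)) = sqrt(9228 + (-16591/64 + 18909*(1/6130))) = sqrt(9228 + (-16591*1/64 + 18909/6130)) = sqrt(9228 + (-16591/64 + 18909/6130)) = sqrt(9228 - 50246327/196160) = sqrt(1759918153/196160) = 7*sqrt(110084676305)/24520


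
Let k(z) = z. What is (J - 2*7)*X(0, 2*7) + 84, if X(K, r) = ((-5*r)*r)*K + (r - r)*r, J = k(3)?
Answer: 84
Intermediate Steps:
J = 3
X(K, r) = -5*K*r² (X(K, r) = (-5*r²)*K + 0*r = -5*K*r² + 0 = -5*K*r²)
(J - 2*7)*X(0, 2*7) + 84 = (3 - 2*7)*(-5*0*(2*7)²) + 84 = (3 - 14)*(-5*0*14²) + 84 = -(-55)*0*196 + 84 = -11*0 + 84 = 0 + 84 = 84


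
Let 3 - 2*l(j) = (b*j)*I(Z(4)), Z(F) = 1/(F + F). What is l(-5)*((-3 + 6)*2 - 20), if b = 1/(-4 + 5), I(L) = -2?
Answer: 49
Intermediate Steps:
Z(F) = 1/(2*F)
b = 1 (b = 1/1 = 1)
l(j) = 3/2 + j (l(j) = 3/2 - 1*j*(-2)/2 = 3/2 - j*(-2)/2 = 3/2 - (-1)*j = 3/2 + j)
l(-5)*((-3 + 6)*2 - 20) = (3/2 - 5)*((-3 + 6)*2 - 20) = -7*(3*2 - 20)/2 = -7*(6 - 20)/2 = -7/2*(-14) = 49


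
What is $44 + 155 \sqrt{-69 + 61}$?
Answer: $44 + 310 i \sqrt{2} \approx 44.0 + 438.41 i$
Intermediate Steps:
$44 + 155 \sqrt{-69 + 61} = 44 + 155 \sqrt{-8} = 44 + 155 \cdot 2 i \sqrt{2} = 44 + 310 i \sqrt{2}$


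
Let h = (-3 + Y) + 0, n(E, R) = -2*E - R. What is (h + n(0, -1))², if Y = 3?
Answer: 1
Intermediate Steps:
n(E, R) = -R - 2*E
h = 0 (h = (-3 + 3) + 0 = 0 + 0 = 0)
(h + n(0, -1))² = (0 + (-1*(-1) - 2*0))² = (0 + (1 + 0))² = (0 + 1)² = 1² = 1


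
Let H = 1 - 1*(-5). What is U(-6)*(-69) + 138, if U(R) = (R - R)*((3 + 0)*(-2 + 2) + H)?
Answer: 138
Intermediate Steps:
H = 6 (H = 1 + 5 = 6)
U(R) = 0 (U(R) = (R - R)*((3 + 0)*(-2 + 2) + 6) = 0*(3*0 + 6) = 0*(0 + 6) = 0*6 = 0)
U(-6)*(-69) + 138 = 0*(-69) + 138 = 0 + 138 = 138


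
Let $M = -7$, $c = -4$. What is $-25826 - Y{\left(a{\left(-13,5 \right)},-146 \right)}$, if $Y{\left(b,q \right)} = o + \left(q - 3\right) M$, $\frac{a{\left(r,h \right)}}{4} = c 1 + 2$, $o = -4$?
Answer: $-26865$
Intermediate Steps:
$a{\left(r,h \right)} = -8$ ($a{\left(r,h \right)} = 4 \left(\left(-4\right) 1 + 2\right) = 4 \left(-4 + 2\right) = 4 \left(-2\right) = -8$)
$Y{\left(b,q \right)} = 17 - 7 q$ ($Y{\left(b,q \right)} = -4 + \left(q - 3\right) \left(-7\right) = -4 + \left(-3 + q\right) \left(-7\right) = -4 - \left(-21 + 7 q\right) = 17 - 7 q$)
$-25826 - Y{\left(a{\left(-13,5 \right)},-146 \right)} = -25826 - \left(17 - -1022\right) = -25826 - \left(17 + 1022\right) = -25826 - 1039 = -26865$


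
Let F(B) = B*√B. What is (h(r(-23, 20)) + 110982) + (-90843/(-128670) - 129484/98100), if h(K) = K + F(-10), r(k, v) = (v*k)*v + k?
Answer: 21407466266417/210375450 - 10*I*√10 ≈ 1.0176e+5 - 31.623*I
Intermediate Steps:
r(k, v) = k + k*v² (r(k, v) = (k*v)*v + k = k*v² + k = k + k*v²)
F(B) = B^(3/2)
h(K) = K - 10*I*√10 (h(K) = K + (-10)^(3/2) = K - 10*I*√10)
(h(r(-23, 20)) + 110982) + (-90843/(-128670) - 129484/98100) = ((-23*(1 + 20²) - 10*I*√10) + 110982) + (-90843/(-128670) - 129484/98100) = ((-23*(1 + 400) - 10*I*√10) + 110982) + (-90843*(-1/128670) - 129484*1/98100) = ((-23*401 - 10*I*√10) + 110982) + (30281/42890 - 32371/24525) = ((-9223 - 10*I*√10) + 110982) - 129150133/210375450 = (101759 - 10*I*√10) - 129150133/210375450 = 21407466266417/210375450 - 10*I*√10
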